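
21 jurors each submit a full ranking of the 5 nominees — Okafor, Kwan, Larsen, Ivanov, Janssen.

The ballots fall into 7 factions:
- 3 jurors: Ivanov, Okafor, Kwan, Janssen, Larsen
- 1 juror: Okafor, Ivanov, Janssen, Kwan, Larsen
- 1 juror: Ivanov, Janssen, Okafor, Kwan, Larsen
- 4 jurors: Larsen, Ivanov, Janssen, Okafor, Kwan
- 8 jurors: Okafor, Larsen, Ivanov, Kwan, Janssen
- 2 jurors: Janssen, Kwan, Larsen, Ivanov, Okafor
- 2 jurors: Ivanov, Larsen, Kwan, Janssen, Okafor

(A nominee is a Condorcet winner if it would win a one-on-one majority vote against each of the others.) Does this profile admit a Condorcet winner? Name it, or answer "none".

none

Head-to-head results (21 jurors):
Okafor vs Kwan: Okafor is ranked higher on 3+1+1+4+8 = 17 ballots, Kwan on 4. Okafor wins 17–4.
Okafor vs Larsen: 13 to 8, Okafor.
Okafor vs Ivanov: Okafor preferred on 1+8 = 9 ballots; Ivanov wins 12–9.
Okafor vs Janssen: 3+1+8 = 12 for Okafor, 9 for Janssen — Okafor by 12–9.
Kwan vs Larsen: 3+1+1+2 = 7 for Kwan, 14 for Larsen — Larsen by 14–7.
Kwan vs Ivanov: 2 for Kwan, 19 for Ivanov — Ivanov by 19–2.
Kwan vs Janssen: Kwan preferred on 3+8+2 = 13 ballots; Kwan wins 13–8.
Larsen vs Ivanov: 4+8+2 = 14 for Larsen, 7 for Ivanov — Larsen by 14–7.
Larsen vs Janssen: Larsen preferred on 4+8+2 = 14 ballots; Larsen wins 14–7.
Ivanov vs Janssen: Ivanov is ranked higher on 3+1+1+4+8+2 = 19 ballots, Janssen on 2. Ivanov wins 19–2.
No nominee is unbeaten: Okafor loses to Ivanov; Kwan loses to Okafor; Larsen loses to Okafor; Ivanov loses to Larsen; Janssen loses to Okafor. In particular Okafor → Larsen → Ivanov → Okafor is a majority cycle — no Condorcet winner exists.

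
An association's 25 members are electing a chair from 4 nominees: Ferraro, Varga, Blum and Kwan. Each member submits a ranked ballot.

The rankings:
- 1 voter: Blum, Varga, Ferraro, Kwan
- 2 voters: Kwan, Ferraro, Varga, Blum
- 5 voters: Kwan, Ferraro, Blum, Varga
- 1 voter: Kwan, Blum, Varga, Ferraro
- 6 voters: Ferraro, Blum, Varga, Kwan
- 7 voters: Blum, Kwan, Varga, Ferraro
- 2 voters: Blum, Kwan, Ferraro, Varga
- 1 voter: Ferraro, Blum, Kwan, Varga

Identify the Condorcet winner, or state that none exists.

none

Head-to-head results (25 voters):
Ferraro vs Varga: Ferraro, 16–9.
Ferraro vs Blum: Ferraro preferred on 2+5+6+1 = 14 ballots; Ferraro wins 14–11.
Ferraro–Kwan: Kwan 17–8.
Varga vs Blum: Varga preferred on 2 ballots; Blum wins 23–2.
Varga vs Kwan: Kwan, 18–7.
Blum vs Kwan: Blum is ranked higher on 1+6+7+2+1 = 17 ballots, Kwan on 8. Blum wins 17–8.
Each candidate drops at least one matchup (Ferraro loses to Kwan; Varga loses to Ferraro; Blum loses to Ferraro; Kwan loses to Blum); the cycle Ferraro > Blum > Kwan > Ferraro rules out a Condorcet winner.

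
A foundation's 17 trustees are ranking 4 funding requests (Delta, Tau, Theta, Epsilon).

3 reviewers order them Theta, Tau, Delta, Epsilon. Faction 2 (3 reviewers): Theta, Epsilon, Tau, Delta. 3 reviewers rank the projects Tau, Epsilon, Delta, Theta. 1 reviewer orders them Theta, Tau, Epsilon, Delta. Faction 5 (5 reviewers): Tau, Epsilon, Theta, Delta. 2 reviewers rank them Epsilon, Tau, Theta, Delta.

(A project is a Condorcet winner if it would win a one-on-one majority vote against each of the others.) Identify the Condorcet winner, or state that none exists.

Pairwise majorities:
Delta vs Tau: Delta is ranked higher on 0 ballots, Tau on 17. Tau wins 17–0.
Delta vs Theta: Delta preferred on 3 ballots; Theta wins 14–3.
Delta vs Epsilon: 3 to 14, Epsilon.
Tau vs Theta: 3+5+2 = 10 for Tau, 7 for Theta — Tau by 10–7.
Tau vs Epsilon: Tau is ranked higher on 3+3+1+5 = 12 ballots, Epsilon on 5. Tau wins 12–5.
Theta vs Epsilon: Theta preferred on 3+3+1 = 7 ballots; Epsilon wins 10–7.
Only Tau has no losses; Tau is the Condorcet winner.

Tau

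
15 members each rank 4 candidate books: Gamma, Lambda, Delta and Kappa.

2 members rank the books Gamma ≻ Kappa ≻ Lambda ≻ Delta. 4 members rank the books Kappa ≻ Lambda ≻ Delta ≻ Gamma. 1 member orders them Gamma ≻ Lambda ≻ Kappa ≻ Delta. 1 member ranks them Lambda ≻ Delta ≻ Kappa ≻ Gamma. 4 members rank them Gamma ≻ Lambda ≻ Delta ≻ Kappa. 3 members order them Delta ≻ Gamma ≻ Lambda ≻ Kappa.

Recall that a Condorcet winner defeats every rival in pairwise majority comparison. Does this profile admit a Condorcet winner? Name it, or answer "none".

Head-to-head results (15 members):
Gamma–Lambda: Gamma 10–5.
Gamma vs Delta: 7 to 8, Delta.
Gamma vs Kappa: Gamma, 10–5.
Lambda vs Delta: Lambda, 12–3.
Lambda vs Kappa: Lambda, 9–6.
Delta vs Kappa: Delta preferred on 1+4+3 = 8 ballots; Delta wins 8–7.
Each book drops at least one matchup (Gamma loses to Delta; Lambda loses to Gamma; Delta loses to Lambda; Kappa loses to Gamma); the cycle Gamma beats Lambda beats Delta beats Gamma rules out a Condorcet winner.

none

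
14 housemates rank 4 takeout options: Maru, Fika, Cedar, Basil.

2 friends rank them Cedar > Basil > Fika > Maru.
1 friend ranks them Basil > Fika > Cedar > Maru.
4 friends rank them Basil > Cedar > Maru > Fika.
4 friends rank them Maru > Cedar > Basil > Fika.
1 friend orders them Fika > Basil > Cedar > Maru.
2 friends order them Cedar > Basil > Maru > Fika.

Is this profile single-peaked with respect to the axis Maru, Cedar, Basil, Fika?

Axis positions: Maru=1, Cedar=2, Basil=3, Fika=4.
Ballot type 1 (peak Cedar at position 2): ranking walks positions 2-3-4-1, expanding outward from the peak — single-peaked.
Ballot type 2 (peak Basil at position 3): ranking walks positions 3-4-2-1, expanding outward from the peak — single-peaked.
Ballot type 3 (peak Basil at position 3): ranking walks positions 3-2-1-4, expanding outward from the peak — single-peaked.
Ballot type 4 (peak Maru at position 1): ranking walks positions 1-2-3-4, expanding outward from the peak — single-peaked.
Ballot type 5 (peak Fika at position 4): ranking walks positions 4-3-2-1, expanding outward from the peak — single-peaked.
Ballot type 6 (peak Cedar at position 2): ranking walks positions 2-3-1-4, expanding outward from the peak — single-peaked.
Every ranking is single-peaked on this axis.

yes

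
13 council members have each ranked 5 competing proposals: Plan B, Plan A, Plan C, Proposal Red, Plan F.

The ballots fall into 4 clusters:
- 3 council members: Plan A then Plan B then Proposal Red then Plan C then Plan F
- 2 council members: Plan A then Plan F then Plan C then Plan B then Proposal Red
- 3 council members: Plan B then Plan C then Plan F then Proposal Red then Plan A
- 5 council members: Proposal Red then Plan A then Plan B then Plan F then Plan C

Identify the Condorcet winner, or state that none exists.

none

Pairwise majorities:
Plan B vs Plan A: Plan B preferred on 3 ballots; Plan A wins 10–3.
Plan B vs Plan C: 11 to 2, Plan B.
Plan B vs Proposal Red: Plan B preferred on 3+2+3 = 8 ballots; Plan B wins 8–5.
Plan B vs Plan F: 3+3+5 = 11 for Plan B, 2 for Plan F — Plan B by 11–2.
Plan A vs Plan C: 3+2+5 = 10 for Plan A, 3 for Plan C — Plan A by 10–3.
Plan A vs Proposal Red: 3+2 = 5 for Plan A, 8 for Proposal Red — Proposal Red by 8–5.
Plan A vs Plan F: Plan A preferred on 3+2+5 = 10 ballots; Plan A wins 10–3.
Plan C vs Proposal Red: Plan C preferred on 2+3 = 5 ballots; Proposal Red wins 8–5.
Plan C vs Plan F: 6 to 7, Plan F.
Proposal Red vs Plan F: Proposal Red is ranked higher on 3+5 = 8 ballots, Plan F on 5. Proposal Red wins 8–5.
Each option drops at least one matchup (Plan B loses to Plan A; Plan A loses to Proposal Red; Plan C loses to Plan B; Proposal Red loses to Plan B; Plan F loses to Plan B); the cycle Plan B > Proposal Red > Plan A > Plan B rules out a Condorcet winner.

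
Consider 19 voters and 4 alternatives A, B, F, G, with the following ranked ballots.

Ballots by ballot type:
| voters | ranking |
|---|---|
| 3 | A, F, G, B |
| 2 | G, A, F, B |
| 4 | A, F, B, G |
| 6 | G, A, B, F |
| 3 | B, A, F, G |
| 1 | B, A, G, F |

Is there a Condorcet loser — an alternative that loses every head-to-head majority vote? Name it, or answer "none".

none

Head-to-head results (19 voters):
A vs B: 3+2+4+6 = 15 for A, 4 for B — A by 15–4.
A vs F: 19 to 0, A.
A vs G: 11 to 8, A.
B vs F: 6+3+1 = 10 for B, 9 for F — B by 10–9.
B vs G: G, 11–8.
F vs G: 10 to 9, F.
No alternative is winless: A beats B; B beats F; F beats G; G beats B. There is no Condorcet loser.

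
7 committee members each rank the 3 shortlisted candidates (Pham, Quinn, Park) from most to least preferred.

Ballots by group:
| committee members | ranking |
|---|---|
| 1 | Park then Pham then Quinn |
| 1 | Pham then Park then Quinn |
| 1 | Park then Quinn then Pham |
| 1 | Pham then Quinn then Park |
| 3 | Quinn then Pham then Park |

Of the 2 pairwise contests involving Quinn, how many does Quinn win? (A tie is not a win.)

Quinn against each rival (7 committee members):
Quinn vs Pham: Quinn is ranked higher on 1+3 = 4 ballots, Pham on 3. Quinn wins 4–3.
Quinn vs Park: Quinn, 4–3.
Quinn beats Pham, Park — 2 pairwise wins.

2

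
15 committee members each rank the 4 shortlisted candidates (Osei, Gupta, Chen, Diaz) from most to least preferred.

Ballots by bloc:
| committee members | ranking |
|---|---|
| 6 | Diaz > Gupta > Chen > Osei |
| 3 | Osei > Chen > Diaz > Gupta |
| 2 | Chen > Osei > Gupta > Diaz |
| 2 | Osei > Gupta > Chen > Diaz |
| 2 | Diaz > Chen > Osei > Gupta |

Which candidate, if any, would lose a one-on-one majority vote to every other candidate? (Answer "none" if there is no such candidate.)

none

Pairwise majorities:
Osei vs Gupta: Osei wins 9–6.
Osei vs Chen: 5 to 10, Chen.
Osei vs Diaz: Diaz wins 8–7.
Gupta vs Chen: Gupta preferred on 6+2 = 8 ballots; Gupta wins 8–7.
Gupta vs Diaz: Gupta is ranked higher on 2+2 = 4 ballots, Diaz on 11. Diaz wins 11–4.
Chen vs Diaz: Chen preferred on 3+2+2 = 7 ballots; Diaz wins 8–7.
Every candidate wins at least one matchup (Osei beats Gupta; Gupta beats Chen; Chen beats Osei; Diaz beats Osei), so there is no Condorcet loser.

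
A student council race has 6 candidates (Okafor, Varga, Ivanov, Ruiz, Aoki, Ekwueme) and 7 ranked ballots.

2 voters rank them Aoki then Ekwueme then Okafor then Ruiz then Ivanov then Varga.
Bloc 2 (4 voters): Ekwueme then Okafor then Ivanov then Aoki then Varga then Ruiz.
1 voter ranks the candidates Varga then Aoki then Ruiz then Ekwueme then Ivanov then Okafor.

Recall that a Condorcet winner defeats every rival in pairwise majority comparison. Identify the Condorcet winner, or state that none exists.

Check each pair by majority over 7 ballots:
Okafor vs Varga: 2+4 = 6 for Okafor, 1 for Varga — Okafor by 6–1.
Okafor vs Ivanov: 2+4 = 6 for Okafor, 1 for Ivanov — Okafor by 6–1.
Okafor vs Ruiz: 2+4 = 6 for Okafor, 1 for Ruiz — Okafor by 6–1.
Okafor vs Aoki: 4 to 3, Okafor.
Okafor vs Ekwueme: Okafor is ranked higher on 0 ballots, Ekwueme on 7. Ekwueme wins 7–0.
Varga vs Ivanov: 1 for Varga, 6 for Ivanov — Ivanov by 6–1.
Varga vs Ruiz: 5 to 2, Varga.
Varga vs Aoki: 1 to 6, Aoki.
Varga vs Ekwueme: 1 to 6, Ekwueme.
Ivanov vs Ruiz: 4 for Ivanov, 3 for Ruiz — Ivanov by 4–3.
Ivanov vs Aoki: Ivanov is ranked higher on 4 ballots, Aoki on 3. Ivanov wins 4–3.
Ivanov vs Ekwueme: Ivanov is ranked higher on 0 ballots, Ekwueme on 7. Ekwueme wins 7–0.
Ruiz vs Aoki: Ruiz preferred on 0 ballots; Aoki wins 7–0.
Ruiz vs Ekwueme: Ruiz preferred on 1 ballot; Ekwueme wins 6–1.
Aoki vs Ekwueme: Aoki is ranked higher on 2+1 = 3 ballots, Ekwueme on 4. Ekwueme wins 4–3.
Ekwueme wins every pairwise contest, so Ekwueme is the Condorcet winner.

Ekwueme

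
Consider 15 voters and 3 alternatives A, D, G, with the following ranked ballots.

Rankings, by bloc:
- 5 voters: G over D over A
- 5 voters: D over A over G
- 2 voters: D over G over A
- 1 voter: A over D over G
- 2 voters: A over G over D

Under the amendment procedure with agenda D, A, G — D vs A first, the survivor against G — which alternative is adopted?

D

Round 1: D vs A — 12–3, D advances.
Round 2: D vs G — 8–7, D advances.
D survives the agenda.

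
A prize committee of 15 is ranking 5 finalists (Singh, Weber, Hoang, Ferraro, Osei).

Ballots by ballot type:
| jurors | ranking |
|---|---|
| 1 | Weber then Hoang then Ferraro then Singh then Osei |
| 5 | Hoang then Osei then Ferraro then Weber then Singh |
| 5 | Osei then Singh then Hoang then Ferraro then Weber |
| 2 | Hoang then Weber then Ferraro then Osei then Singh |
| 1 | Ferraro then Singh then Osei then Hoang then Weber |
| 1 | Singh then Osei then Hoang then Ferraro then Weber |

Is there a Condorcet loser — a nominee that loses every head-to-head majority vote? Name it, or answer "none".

Singh

Pairwise majorities:
Singh vs Weber: Singh is ranked higher on 5+1+1 = 7 ballots, Weber on 8. Weber wins 8–7.
Singh–Hoang: Hoang 8–7.
Singh vs Ferraro: Singh is ranked higher on 5+1 = 6 ballots, Ferraro on 9. Ferraro wins 9–6.
Singh vs Osei: 1+1+1 = 3 for Singh, 12 for Osei — Osei by 12–3.
Weber vs Hoang: Hoang wins 14–1.
Weber vs Ferraro: Ferraro wins 12–3.
Weber vs Osei: Weber preferred on 1+2 = 3 ballots; Osei wins 12–3.
Hoang vs Ferraro: Hoang is ranked higher on 1+5+5+2+1 = 14 ballots, Ferraro on 1. Hoang wins 14–1.
Hoang vs Osei: Hoang preferred on 1+5+2 = 8 ballots; Hoang wins 8–7.
Ferraro vs Osei: 1+2+1 = 4 for Ferraro, 11 for Osei — Osei by 11–4.
Singh loses to every other nominee — it is the Condorcet loser.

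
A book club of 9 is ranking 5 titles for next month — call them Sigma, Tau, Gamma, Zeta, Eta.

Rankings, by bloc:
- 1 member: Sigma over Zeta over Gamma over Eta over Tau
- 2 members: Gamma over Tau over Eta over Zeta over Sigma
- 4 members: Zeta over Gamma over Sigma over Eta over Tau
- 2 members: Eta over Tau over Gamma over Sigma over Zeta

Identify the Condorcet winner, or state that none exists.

Head-to-head results (9 members):
Sigma–Tau: Sigma 5–4.
Sigma vs Gamma: Gamma wins 8–1.
Sigma vs Zeta: Zeta wins 6–3.
Sigma vs Eta: Sigma wins 5–4.
Tau vs Gamma: Gamma wins 7–2.
Tau vs Zeta: Zeta, 5–4.
Tau–Eta: Eta 7–2.
Gamma–Zeta: Zeta 5–4.
Gamma vs Eta: Gamma wins 7–2.
Zeta vs Eta: Zeta, 5–4.
Zeta beats each of Sigma, Tau, Gamma, Eta — Zeta is the Condorcet winner.

Zeta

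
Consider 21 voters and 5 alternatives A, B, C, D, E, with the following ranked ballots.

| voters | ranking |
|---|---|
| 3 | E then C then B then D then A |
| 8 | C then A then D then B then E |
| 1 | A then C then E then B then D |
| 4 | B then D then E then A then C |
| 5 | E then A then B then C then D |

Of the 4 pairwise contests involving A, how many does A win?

A against each rival (21 voters):
A vs B: A preferred on 8+1+5 = 14 ballots; A wins 14–7.
A vs C: 1+4+5 = 10 for A, 11 for C — C by 11–10.
A vs D: A is ranked higher on 8+1+5 = 14 ballots, D on 7. A wins 14–7.
A vs E: A is ranked higher on 8+1 = 9 ballots, E on 12. E wins 12–9.
A beats B, D; loses to C, E — 2 pairwise wins.

2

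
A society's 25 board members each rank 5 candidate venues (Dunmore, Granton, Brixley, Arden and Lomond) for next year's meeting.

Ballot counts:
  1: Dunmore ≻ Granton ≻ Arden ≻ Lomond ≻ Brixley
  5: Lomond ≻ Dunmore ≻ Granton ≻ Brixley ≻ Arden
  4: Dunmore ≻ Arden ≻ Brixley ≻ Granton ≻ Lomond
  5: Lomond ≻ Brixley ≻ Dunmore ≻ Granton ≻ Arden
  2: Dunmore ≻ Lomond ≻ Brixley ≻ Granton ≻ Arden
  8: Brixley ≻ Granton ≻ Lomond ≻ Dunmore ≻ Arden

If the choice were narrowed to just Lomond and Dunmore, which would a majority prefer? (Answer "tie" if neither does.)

Lomond

Ballots ranking Lomond above Dunmore: 5 + 5 + 8 = 18.
Ballots ranking Dunmore above Lomond: 25 − 18 = 7.
Lomond wins the head-to-head 18–7.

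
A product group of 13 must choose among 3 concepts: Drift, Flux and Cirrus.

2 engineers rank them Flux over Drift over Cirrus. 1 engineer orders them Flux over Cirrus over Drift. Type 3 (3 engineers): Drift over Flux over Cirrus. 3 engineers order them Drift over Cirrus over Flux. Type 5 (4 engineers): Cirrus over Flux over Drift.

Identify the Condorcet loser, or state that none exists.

none

Head-to-head results (13 engineers):
Drift vs Flux: 6 to 7, Flux.
Drift vs Cirrus: Drift wins 8–5.
Flux–Cirrus: Cirrus 7–6.
No design is winless: Drift beats Cirrus; Flux beats Drift; Cirrus beats Flux. There is no Condorcet loser.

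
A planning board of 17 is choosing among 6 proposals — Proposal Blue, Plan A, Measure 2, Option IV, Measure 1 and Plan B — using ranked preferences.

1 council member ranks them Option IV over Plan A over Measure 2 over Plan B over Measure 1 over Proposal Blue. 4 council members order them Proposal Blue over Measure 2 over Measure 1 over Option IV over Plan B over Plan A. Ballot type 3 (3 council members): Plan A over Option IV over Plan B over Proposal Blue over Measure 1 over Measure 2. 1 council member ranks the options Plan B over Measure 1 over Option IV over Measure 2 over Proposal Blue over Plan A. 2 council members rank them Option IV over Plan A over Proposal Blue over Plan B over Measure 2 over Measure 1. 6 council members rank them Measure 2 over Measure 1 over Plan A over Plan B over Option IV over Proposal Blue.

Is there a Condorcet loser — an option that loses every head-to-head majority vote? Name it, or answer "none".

Pairwise majorities:
Proposal Blue vs Plan A: Proposal Blue is ranked higher on 4+1 = 5 ballots, Plan A on 12. Plan A wins 12–5.
Proposal Blue vs Measure 2: Proposal Blue preferred on 4+3+2 = 9 ballots; Proposal Blue wins 9–8.
Proposal Blue vs Option IV: Proposal Blue preferred on 4 ballots; Option IV wins 13–4.
Proposal Blue–Measure 1: Proposal Blue 9–8.
Proposal Blue vs Plan B: 4+2 = 6 for Proposal Blue, 11 for Plan B — Plan B by 11–6.
Plan A vs Measure 2: 6 to 11, Measure 2.
Plan A vs Option IV: 9 to 8, Plan A.
Plan A–Measure 1: Measure 1 11–6.
Plan A vs Plan B: Plan A wins 12–5.
Measure 2 vs Option IV: Measure 2 is ranked higher on 4+6 = 10 ballots, Option IV on 7. Measure 2 wins 10–7.
Measure 2–Measure 1: Measure 2 13–4.
Measure 2–Plan B: Measure 2 11–6.
Option IV vs Measure 1: Measure 1, 11–6.
Option IV vs Plan B: 1+4+3+2 = 10 for Option IV, 7 for Plan B — Option IV by 10–7.
Measure 1 vs Plan B: Measure 1 wins 10–7.
No option is winless: Proposal Blue beats Measure 2; Plan A beats Proposal Blue; Measure 2 beats Plan A; Option IV beats Proposal Blue; Measure 1 beats Plan A; Plan B beats Proposal Blue. There is no Condorcet loser.

none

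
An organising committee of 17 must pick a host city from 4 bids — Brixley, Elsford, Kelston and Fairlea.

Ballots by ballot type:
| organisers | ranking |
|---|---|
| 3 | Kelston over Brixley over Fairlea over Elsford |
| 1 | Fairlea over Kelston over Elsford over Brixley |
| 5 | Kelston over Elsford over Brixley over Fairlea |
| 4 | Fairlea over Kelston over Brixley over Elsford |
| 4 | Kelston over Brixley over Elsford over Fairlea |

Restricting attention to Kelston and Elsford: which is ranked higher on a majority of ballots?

Ballots ranking Kelston above Elsford: 3 + 1 + 5 + 4 + 4 = 17.
Ballots ranking Elsford above Kelston: 17 − 17 = 0.
Kelston wins the head-to-head 17–0.

Kelston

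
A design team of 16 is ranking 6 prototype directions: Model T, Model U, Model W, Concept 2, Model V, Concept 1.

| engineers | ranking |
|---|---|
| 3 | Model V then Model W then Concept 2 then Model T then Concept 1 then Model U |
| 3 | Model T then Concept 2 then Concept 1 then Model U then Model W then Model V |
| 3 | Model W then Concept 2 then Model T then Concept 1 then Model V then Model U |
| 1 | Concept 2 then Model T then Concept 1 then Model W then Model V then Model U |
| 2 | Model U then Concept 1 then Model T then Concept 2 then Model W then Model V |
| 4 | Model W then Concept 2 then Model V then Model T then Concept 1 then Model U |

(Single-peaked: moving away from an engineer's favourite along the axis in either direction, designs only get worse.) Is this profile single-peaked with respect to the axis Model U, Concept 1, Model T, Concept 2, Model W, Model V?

Axis positions: Model U=1, Concept 1=2, Model T=3, Concept 2=4, Model W=5, Model V=6.
Group 1 (peak Model V at position 6): ranking walks positions 6-5-4-3-2-1, expanding outward from the peak — single-peaked.
Group 2 (peak Model T at position 3): ranking walks positions 3-4-2-1-5-6, expanding outward from the peak — single-peaked.
Group 3 (peak Model W at position 5): ranking walks positions 5-4-3-2-6-1, expanding outward from the peak — single-peaked.
Group 4 (peak Concept 2 at position 4): ranking walks positions 4-3-2-5-6-1, expanding outward from the peak — single-peaked.
Group 5 (peak Model U at position 1): ranking walks positions 1-2-3-4-5-6, expanding outward from the peak — single-peaked.
Group 6 (peak Model W at position 5): ranking walks positions 5-4-6-3-2-1, expanding outward from the peak — single-peaked.
Every ranking is single-peaked on this axis.

yes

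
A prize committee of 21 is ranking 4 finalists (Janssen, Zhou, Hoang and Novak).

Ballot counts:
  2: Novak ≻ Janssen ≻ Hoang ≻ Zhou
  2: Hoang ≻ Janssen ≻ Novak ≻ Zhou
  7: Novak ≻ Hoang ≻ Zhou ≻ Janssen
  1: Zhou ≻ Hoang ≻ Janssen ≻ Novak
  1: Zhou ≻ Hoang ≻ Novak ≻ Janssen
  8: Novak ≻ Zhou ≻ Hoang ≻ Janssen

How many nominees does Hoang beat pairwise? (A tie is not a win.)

2

Hoang against each rival (21 jurors):
Hoang vs Janssen: 2+7+1+1+8 = 19 for Hoang, 2 for Janssen — Hoang by 19–2.
Hoang vs Zhou: Hoang wins 11–10.
Hoang vs Novak: 4 to 17, Novak.
Hoang beats Janssen, Zhou; loses to Novak — 2 pairwise wins.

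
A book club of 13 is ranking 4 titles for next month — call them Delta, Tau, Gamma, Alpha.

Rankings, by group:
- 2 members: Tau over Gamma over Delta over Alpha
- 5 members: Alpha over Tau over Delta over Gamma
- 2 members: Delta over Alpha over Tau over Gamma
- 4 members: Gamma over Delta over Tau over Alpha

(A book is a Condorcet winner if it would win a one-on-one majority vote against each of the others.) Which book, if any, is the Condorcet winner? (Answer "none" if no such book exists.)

none

Head-to-head results (13 members):
Delta vs Tau: 2+4 = 6 for Delta, 7 for Tau — Tau by 7–6.
Delta vs Gamma: 7 to 6, Delta.
Delta vs Alpha: 2+2+4 = 8 for Delta, 5 for Alpha — Delta by 8–5.
Tau vs Gamma: Tau is ranked higher on 2+5+2 = 9 ballots, Gamma on 4. Tau wins 9–4.
Tau vs Alpha: 6 to 7, Alpha.
Gamma vs Alpha: 6 to 7, Alpha.
Every book loses at least once (Delta loses to Tau; Tau loses to Alpha; Gamma loses to Delta; Alpha loses to Delta). The majority relation contains the cycle Delta → Alpha → Tau → Delta, so there is no Condorcet winner.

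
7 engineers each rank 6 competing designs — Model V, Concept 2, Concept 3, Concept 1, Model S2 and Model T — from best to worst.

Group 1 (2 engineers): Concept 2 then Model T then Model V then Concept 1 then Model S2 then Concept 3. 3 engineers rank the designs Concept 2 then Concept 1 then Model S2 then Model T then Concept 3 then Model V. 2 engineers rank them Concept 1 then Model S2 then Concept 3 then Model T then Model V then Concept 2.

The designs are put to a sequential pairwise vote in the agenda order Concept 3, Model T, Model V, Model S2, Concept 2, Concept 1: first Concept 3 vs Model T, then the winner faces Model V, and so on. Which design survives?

Round 1: Concept 3 vs Model T — 2–5, Model T advances.
Round 2: Model T vs Model V — 7–0, Model T advances.
Round 3: Model T vs Model S2 — 2–5, Model S2 advances.
Round 4: Model S2 vs Concept 2 — 2–5, Concept 2 advances.
Round 5: Concept 2 vs Concept 1 — 5–2, Concept 2 advances.
The agenda winner is Concept 2.

Concept 2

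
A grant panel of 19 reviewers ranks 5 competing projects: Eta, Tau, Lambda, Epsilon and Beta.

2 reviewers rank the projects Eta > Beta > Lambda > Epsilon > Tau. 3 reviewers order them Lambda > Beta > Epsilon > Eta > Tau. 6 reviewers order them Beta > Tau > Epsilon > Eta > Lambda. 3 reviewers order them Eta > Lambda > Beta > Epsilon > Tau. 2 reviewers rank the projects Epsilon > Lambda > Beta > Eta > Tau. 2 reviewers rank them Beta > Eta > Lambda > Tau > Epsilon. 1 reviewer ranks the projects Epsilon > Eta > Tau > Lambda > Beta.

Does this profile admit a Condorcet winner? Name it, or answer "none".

Beta

Check each pair by majority over 19 ballots:
Eta–Tau: Eta 13–6.
Eta vs Lambda: Eta wins 14–5.
Eta vs Epsilon: Epsilon, 12–7.
Eta–Beta: Beta 13–6.
Tau vs Lambda: Lambda wins 12–7.
Tau vs Epsilon: Epsilon, 11–8.
Tau vs Beta: Beta wins 18–1.
Lambda vs Epsilon: Lambda, 10–9.
Lambda vs Beta: Beta, 10–9.
Epsilon vs Beta: Beta, 16–3.
Only Beta has no losses; Beta is the Condorcet winner.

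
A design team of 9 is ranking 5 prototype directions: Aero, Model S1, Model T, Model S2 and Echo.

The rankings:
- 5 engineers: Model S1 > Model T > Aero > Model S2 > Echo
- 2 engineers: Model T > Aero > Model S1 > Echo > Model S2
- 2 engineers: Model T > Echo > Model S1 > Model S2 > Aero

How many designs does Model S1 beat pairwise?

Model S1 against each rival (9 engineers):
Model S1 vs Aero: 5+2 = 7 for Model S1, 2 for Aero — Model S1 by 7–2.
Model S1 vs Model T: 5 to 4, Model S1.
Model S1 vs Model S2: Model S1 preferred on 5+2+2 = 9 ballots; Model S1 wins 9–0.
Model S1 vs Echo: Model S1 is ranked higher on 5+2 = 7 ballots, Echo on 2. Model S1 wins 7–2.
Model S1 beats Aero, Model T, Model S2, Echo — 4 pairwise wins.

4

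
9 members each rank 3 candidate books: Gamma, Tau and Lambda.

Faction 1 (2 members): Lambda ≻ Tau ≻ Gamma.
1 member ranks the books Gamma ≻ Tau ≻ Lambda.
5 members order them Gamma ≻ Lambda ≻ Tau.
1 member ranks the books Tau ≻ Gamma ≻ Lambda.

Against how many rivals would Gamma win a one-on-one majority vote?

2

Gamma against each rival (9 members):
Gamma vs Tau: Gamma is ranked higher on 1+5 = 6 ballots, Tau on 3. Gamma wins 6–3.
Gamma vs Lambda: Gamma wins 7–2.
Gamma beats Tau, Lambda — 2 pairwise wins.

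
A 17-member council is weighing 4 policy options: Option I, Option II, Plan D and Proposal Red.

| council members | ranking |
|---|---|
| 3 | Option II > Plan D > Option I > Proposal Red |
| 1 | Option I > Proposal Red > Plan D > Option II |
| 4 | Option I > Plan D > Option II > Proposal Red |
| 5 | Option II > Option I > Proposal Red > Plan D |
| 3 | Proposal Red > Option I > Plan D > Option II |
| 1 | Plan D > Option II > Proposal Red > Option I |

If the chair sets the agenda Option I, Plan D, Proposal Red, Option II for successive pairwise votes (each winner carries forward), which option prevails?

Option II

Round 1: Option I vs Plan D — 13–4, Option I advances.
Round 2: Option I vs Proposal Red — 13–4, Option I advances.
Round 3: Option I vs Option II — 8–9, Option II advances.
Option II survives the agenda.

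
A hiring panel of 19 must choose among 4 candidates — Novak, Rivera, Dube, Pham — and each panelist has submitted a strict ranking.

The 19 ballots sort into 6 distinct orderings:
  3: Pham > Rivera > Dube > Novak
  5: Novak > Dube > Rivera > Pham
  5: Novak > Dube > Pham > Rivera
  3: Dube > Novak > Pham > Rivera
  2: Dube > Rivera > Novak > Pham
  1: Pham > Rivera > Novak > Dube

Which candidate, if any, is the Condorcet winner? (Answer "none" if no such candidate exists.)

Novak

Pairwise majorities:
Novak vs Rivera: 5+5+3 = 13 for Novak, 6 for Rivera — Novak by 13–6.
Novak vs Dube: 5+5+1 = 11 for Novak, 8 for Dube — Novak by 11–8.
Novak vs Pham: 5+5+3+2 = 15 for Novak, 4 for Pham — Novak by 15–4.
Rivera vs Dube: 4 to 15, Dube.
Rivera vs Pham: Rivera preferred on 5+2 = 7 ballots; Pham wins 12–7.
Dube vs Pham: 15 to 4, Dube.
Novak wins every pairwise contest, so Novak is the Condorcet winner.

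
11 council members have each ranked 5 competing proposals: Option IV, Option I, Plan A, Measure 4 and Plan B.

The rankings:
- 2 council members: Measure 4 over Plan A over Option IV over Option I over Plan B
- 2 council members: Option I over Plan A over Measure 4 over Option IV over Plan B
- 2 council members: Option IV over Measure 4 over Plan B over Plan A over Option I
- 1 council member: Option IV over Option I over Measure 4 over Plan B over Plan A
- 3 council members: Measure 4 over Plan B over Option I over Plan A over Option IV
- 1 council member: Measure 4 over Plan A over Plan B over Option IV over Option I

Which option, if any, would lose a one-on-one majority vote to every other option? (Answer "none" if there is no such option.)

Head-to-head results (11 council members):
Option IV vs Option I: Option IV wins 6–5.
Option IV vs Plan A: 2+1 = 3 for Option IV, 8 for Plan A — Plan A by 8–3.
Option IV vs Measure 4: 2+1 = 3 for Option IV, 8 for Measure 4 — Measure 4 by 8–3.
Option IV vs Plan B: 2+2+2+1 = 7 for Option IV, 4 for Plan B — Option IV by 7–4.
Option I vs Plan A: Option I preferred on 2+1+3 = 6 ballots; Option I wins 6–5.
Option I vs Measure 4: Option I is ranked higher on 2+1 = 3 ballots, Measure 4 on 8. Measure 4 wins 8–3.
Option I vs Plan B: Option I is ranked higher on 2+2+1 = 5 ballots, Plan B on 6. Plan B wins 6–5.
Plan A vs Measure 4: Measure 4, 9–2.
Plan A vs Plan B: Plan B wins 6–5.
Measure 4 vs Plan B: Measure 4, 11–0.
No option is winless: Option IV beats Option I; Option I beats Plan A; Plan A beats Option IV; Measure 4 beats Option IV; Plan B beats Option I. There is no Condorcet loser.

none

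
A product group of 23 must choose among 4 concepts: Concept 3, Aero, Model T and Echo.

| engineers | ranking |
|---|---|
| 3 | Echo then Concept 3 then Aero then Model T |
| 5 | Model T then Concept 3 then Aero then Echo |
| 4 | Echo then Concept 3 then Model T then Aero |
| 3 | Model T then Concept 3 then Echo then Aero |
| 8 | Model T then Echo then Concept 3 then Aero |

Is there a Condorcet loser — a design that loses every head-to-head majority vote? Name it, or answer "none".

Pairwise majorities:
Concept 3 vs Aero: Concept 3 preferred on 3+5+4+3+8 = 23 ballots; Concept 3 wins 23–0.
Concept 3 vs Model T: Model T wins 16–7.
Concept 3 vs Echo: Concept 3 is ranked higher on 5+3 = 8 ballots, Echo on 15. Echo wins 15–8.
Aero vs Model T: Model T wins 20–3.
Aero–Echo: Echo 18–5.
Model T vs Echo: Model T is ranked higher on 5+3+8 = 16 ballots, Echo on 7. Model T wins 16–7.
Aero is beaten in every head-to-head and is the Condorcet loser.

Aero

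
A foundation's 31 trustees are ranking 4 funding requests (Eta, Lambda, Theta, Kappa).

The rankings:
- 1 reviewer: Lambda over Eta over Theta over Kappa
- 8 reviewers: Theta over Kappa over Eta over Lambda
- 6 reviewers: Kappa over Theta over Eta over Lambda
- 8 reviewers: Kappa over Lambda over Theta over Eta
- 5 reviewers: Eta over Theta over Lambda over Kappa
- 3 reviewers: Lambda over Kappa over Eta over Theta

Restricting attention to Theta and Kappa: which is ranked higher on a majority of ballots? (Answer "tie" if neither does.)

Kappa

Ballots ranking Theta above Kappa: 1 + 8 + 5 = 14.
Ballots ranking Kappa above Theta: 31 − 14 = 17.
Kappa wins the head-to-head 17–14.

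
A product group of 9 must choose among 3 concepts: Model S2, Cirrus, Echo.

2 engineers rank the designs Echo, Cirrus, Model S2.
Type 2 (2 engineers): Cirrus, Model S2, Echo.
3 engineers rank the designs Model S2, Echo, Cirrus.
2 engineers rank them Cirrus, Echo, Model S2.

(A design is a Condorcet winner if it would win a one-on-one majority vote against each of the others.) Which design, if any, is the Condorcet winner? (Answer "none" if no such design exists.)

Pairwise majorities:
Model S2 vs Cirrus: 3 to 6, Cirrus.
Model S2 vs Echo: 2+3 = 5 for Model S2, 4 for Echo — Model S2 by 5–4.
Cirrus vs Echo: 2+2 = 4 for Cirrus, 5 for Echo — Echo by 5–4.
No design is unbeaten: Model S2 loses to Cirrus; Cirrus loses to Echo; Echo loses to Model S2. In particular Model S2 beats Echo beats Cirrus beats Model S2 is a majority cycle — no Condorcet winner exists.

none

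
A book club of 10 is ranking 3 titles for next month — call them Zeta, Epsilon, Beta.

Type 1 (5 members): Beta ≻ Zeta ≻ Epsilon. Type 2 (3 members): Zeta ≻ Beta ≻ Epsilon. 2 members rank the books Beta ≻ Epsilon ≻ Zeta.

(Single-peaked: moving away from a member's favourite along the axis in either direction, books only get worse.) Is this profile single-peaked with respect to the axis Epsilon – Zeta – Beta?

no

Axis positions: Epsilon=1, Zeta=2, Beta=3.
Type 1 (peak Beta at position 3): ranking walks positions 3-2-1, expanding outward from the peak — single-peaked.
Type 2 (peak Zeta at position 2): ranking walks positions 2-3-1, expanding outward from the peak — single-peaked.
Type 3: ranking walks positions 3-1-2; Epsilon is ranked above Zeta even though Zeta lies between Epsilon and the peak Beta on the axis — preferences dip and rise again. Not single-peaked.
Type 3 violates single-peakedness, so the profile is not single-peaked on this axis.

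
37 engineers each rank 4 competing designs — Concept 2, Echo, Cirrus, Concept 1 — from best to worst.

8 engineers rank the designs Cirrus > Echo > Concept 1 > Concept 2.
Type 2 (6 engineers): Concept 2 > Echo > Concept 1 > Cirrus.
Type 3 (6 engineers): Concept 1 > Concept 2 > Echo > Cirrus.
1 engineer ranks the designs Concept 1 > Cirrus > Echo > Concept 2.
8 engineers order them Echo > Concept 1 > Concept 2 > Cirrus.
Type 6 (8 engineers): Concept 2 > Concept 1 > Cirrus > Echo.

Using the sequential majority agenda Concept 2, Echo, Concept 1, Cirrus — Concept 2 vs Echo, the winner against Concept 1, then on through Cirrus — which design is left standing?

Concept 1

Round 1: Concept 2 vs Echo — 20–17, Concept 2 advances.
Round 2: Concept 2 vs Concept 1 — 14–23, Concept 1 advances.
Round 3: Concept 1 vs Cirrus — 29–8, Concept 1 advances.
The agenda winner is Concept 1.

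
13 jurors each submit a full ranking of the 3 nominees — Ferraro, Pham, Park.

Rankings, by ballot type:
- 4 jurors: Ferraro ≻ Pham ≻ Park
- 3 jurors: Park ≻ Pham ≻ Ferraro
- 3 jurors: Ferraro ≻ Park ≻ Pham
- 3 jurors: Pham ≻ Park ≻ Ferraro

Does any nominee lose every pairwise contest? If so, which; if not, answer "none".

Park

Head-to-head results (13 jurors):
Ferraro vs Pham: 7 to 6, Ferraro.
Ferraro vs Park: Ferraro, 7–6.
Pham vs Park: Pham wins 7–6.
Only Park has no wins; Park is the Condorcet loser.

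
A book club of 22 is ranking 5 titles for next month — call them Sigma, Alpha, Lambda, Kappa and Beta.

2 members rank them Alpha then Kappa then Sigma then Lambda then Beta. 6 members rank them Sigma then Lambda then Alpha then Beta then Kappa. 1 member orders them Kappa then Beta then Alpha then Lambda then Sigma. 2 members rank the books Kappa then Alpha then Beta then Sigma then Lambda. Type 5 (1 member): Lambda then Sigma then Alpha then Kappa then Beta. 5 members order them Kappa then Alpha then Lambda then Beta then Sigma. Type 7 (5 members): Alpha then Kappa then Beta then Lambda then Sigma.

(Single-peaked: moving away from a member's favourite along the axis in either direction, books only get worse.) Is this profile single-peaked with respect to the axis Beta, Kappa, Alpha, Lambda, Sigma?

no

Axis positions: Beta=1, Kappa=2, Alpha=3, Lambda=4, Sigma=5.
Type 1: ranking walks positions 3-2-5-4-1; Sigma is ranked above Lambda even though Lambda lies between Sigma and the peak Alpha on the axis — preferences dip and rise again. Not single-peaked.
Type 2: ranking walks positions 5-4-3-1-2; Beta is ranked above Kappa even though Kappa lies between Beta and the peak Sigma on the axis — preferences dip and rise again. Not single-peaked.
Type 3 (peak Kappa at position 2): ranking walks positions 2-1-3-4-5, expanding outward from the peak — single-peaked.
Type 4: ranking walks positions 2-3-1-5-4; Sigma is ranked above Lambda even though Lambda lies between Sigma and the peak Kappa on the axis — preferences dip and rise again. Not single-peaked.
Type 5 (peak Lambda at position 4): ranking walks positions 4-5-3-2-1, expanding outward from the peak — single-peaked.
Type 6 (peak Kappa at position 2): ranking walks positions 2-3-4-1-5, expanding outward from the peak — single-peaked.
Type 7 (peak Alpha at position 3): ranking walks positions 3-2-1-4-5, expanding outward from the peak — single-peaked.
Type 1 violates single-peakedness, so the profile is not single-peaked on this axis.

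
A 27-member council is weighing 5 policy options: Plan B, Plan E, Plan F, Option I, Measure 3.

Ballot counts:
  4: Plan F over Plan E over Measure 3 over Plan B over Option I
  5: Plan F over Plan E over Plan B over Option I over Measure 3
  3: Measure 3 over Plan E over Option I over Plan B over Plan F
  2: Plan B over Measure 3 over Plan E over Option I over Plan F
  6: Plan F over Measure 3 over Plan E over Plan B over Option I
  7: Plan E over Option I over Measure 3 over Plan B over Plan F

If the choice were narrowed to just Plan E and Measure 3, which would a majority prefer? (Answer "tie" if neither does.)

Plan E

Ballots ranking Plan E above Measure 3: 4 + 5 + 7 = 16.
Ballots ranking Measure 3 above Plan E: 27 − 16 = 11.
Plan E wins the head-to-head 16–11.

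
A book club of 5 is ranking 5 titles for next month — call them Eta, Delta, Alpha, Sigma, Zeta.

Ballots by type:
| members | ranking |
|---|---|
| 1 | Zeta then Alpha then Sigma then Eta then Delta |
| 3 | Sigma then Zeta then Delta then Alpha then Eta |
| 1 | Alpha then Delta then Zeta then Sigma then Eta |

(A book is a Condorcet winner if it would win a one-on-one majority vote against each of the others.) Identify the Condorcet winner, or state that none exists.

Head-to-head results (5 members):
Eta vs Delta: Delta, 4–1.
Eta vs Alpha: 0 for Eta, 5 for Alpha — Alpha by 5–0.
Eta vs Sigma: Sigma, 5–0.
Eta vs Zeta: Zeta wins 5–0.
Delta–Alpha: Delta 3–2.
Delta vs Sigma: Delta preferred on 1 ballot; Sigma wins 4–1.
Delta vs Zeta: 1 to 4, Zeta.
Alpha vs Sigma: Sigma, 3–2.
Alpha–Zeta: Zeta 4–1.
Sigma vs Zeta: Sigma preferred on 3 ballots; Sigma wins 3–2.
Only Sigma has no losses; Sigma is the Condorcet winner.

Sigma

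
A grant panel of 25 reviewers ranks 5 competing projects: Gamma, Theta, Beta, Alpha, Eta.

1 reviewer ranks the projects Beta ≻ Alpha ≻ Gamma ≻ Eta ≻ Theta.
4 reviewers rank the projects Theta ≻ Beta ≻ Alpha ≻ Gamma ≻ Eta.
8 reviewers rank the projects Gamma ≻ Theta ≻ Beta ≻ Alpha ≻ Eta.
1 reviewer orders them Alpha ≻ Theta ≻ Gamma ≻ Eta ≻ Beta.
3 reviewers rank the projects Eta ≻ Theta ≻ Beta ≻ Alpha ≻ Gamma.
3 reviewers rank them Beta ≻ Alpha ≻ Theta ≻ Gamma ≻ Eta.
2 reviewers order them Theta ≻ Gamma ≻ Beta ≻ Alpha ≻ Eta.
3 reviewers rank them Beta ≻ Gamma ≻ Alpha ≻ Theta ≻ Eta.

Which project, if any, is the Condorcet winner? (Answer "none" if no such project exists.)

Pairwise majorities:
Gamma vs Theta: 12 to 13, Theta.
Gamma vs Beta: 8+1+2 = 11 for Gamma, 14 for Beta — Beta by 14–11.
Gamma vs Alpha: 8+2+3 = 13 for Gamma, 12 for Alpha — Gamma by 13–12.
Gamma vs Eta: 22 for Gamma, 3 for Eta — Gamma by 22–3.
Theta vs Beta: 4+8+1+3+2 = 18 for Theta, 7 for Beta — Theta by 18–7.
Theta vs Alpha: Theta wins 17–8.
Theta vs Eta: Theta wins 21–4.
Beta–Alpha: Beta 24–1.
Beta–Eta: Beta 21–4.
Alpha vs Eta: 22 for Alpha, 3 for Eta — Alpha by 22–3.
Theta wins every pairwise contest, so Theta is the Condorcet winner.

Theta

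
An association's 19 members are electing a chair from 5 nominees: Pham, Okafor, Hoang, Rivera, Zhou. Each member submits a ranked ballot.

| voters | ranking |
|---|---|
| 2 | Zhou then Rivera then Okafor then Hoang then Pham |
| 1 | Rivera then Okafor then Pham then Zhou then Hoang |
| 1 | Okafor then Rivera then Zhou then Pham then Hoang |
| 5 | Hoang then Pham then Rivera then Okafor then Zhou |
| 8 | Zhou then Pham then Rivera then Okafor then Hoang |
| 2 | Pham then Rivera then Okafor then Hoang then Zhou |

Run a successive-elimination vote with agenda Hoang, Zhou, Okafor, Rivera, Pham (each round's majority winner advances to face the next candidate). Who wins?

Round 1: Hoang vs Zhou — 7–12, Zhou advances.
Round 2: Zhou vs Okafor — 10–9, Zhou advances.
Round 3: Zhou vs Rivera — 10–9, Zhou advances.
Round 4: Zhou vs Pham — 11–8, Zhou advances.
The agenda winner is Zhou.

Zhou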